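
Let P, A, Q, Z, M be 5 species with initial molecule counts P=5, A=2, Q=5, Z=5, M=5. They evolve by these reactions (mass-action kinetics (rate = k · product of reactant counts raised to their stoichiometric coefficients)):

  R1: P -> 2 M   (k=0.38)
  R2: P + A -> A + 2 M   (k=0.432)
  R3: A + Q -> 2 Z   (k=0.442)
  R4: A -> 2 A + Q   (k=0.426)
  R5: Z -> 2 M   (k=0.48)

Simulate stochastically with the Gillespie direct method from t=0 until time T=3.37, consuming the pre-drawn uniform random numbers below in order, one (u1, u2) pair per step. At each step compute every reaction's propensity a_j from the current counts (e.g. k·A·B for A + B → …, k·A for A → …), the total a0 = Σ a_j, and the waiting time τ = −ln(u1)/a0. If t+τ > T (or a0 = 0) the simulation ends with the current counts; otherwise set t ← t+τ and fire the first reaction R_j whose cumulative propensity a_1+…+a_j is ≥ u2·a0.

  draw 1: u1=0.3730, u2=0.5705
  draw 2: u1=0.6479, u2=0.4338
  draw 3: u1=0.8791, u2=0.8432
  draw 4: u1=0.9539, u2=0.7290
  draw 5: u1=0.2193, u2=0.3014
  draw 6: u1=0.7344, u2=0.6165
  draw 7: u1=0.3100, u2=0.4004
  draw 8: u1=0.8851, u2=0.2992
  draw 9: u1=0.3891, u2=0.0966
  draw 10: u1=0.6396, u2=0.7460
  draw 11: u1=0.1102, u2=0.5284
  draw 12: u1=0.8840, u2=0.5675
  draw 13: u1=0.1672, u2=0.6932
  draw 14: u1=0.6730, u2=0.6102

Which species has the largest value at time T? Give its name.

Dominant species at T: M

t=0.000: P=5 A=2 Q=5 Z=5 M=5
Draw 1: a1=1.900, a2=4.320, a3=4.420, a4=0.852, a5=2.400, a0=13.892; τ=−ln(0.3730)/13.892=0.071 → t=0.071; u2·a0=0.5705·13.892=7.925; a1+a2=6.220 < 7.925 ≤ a1+…+a3=10.640 → R3 fires; P=5 A=1 Q=4 Z=7 M=5
Draw 2: a1=1.900, a2=2.160, a3=1.768, a4=0.426, a5=3.360, a0=9.614; τ=−ln(0.6479)/9.614=0.045 → t=0.116; u2·a0=0.4338·9.614=4.171; a1+a2=4.060 < 4.171 ≤ a1+…+a3=5.828 → R3 fires; P=5 A=0 Q=3 Z=9 M=5
Draw 3: a1=1.900, a2=0.000, a3=0.000, a4=0.000, a5=4.320, a0=6.220; τ=−ln(0.8791)/6.220=0.021 → t=0.137; u2·a0=0.8432·6.220=5.245; a1+…+a4=1.900 < 5.245 ≤ a1+…+a5=6.220 → R5 fires; P=5 A=0 Q=3 Z=8 M=7
Draw 4: a1=1.900, a2=0.000, a3=0.000, a4=0.000, a5=3.840, a0=5.740; τ=−ln(0.9539)/5.740=0.008 → t=0.145; u2·a0=0.7290·5.740=4.184; a1+…+a4=1.900 < 4.184 ≤ a1+…+a5=5.740 → R5 fires; P=5 A=0 Q=3 Z=7 M=9
Draw 5: a1=1.900, a2=0.000, a3=0.000, a4=0.000, a5=3.360, a0=5.260; τ=−ln(0.2193)/5.260=0.288 → t=0.434; u2·a0=0.3014·5.260=1.585 ≤ a1=1.900 → R1 fires; P=4 A=0 Q=3 Z=7 M=11
Draw 6: a1=1.520, a2=0.000, a3=0.000, a4=0.000, a5=3.360, a0=4.880; τ=−ln(0.7344)/4.880=0.063 → t=0.497; u2·a0=0.6165·4.880=3.009; a1+…+a4=1.520 < 3.009 ≤ a1+…+a5=4.880 → R5 fires; P=4 A=0 Q=3 Z=6 M=13
Draw 7: a1=1.520, a2=0.000, a3=0.000, a4=0.000, a5=2.880, a0=4.400; τ=−ln(0.3100)/4.400=0.266 → t=0.763; u2·a0=0.4004·4.400=1.762; a1+…+a4=1.520 < 1.762 ≤ a1+…+a5=4.400 → R5 fires; P=4 A=0 Q=3 Z=5 M=15
Draw 8: a1=1.520, a2=0.000, a3=0.000, a4=0.000, a5=2.400, a0=3.920; τ=−ln(0.8851)/3.920=0.031 → t=0.794; u2·a0=0.2992·3.920=1.173 ≤ a1=1.520 → R1 fires; P=3 A=0 Q=3 Z=5 M=17
Draw 9: a1=1.140, a2=0.000, a3=0.000, a4=0.000, a5=2.400, a0=3.540; τ=−ln(0.3891)/3.540=0.267 → t=1.061; u2·a0=0.0966·3.540=0.342 ≤ a1=1.140 → R1 fires; P=2 A=0 Q=3 Z=5 M=19
Draw 10: a1=0.760, a2=0.000, a3=0.000, a4=0.000, a5=2.400, a0=3.160; τ=−ln(0.6396)/3.160=0.141 → t=1.202; u2·a0=0.7460·3.160=2.357; a1+…+a4=0.760 < 2.357 ≤ a1+…+a5=3.160 → R5 fires; P=2 A=0 Q=3 Z=4 M=21
Draw 11: a1=0.760, a2=0.000, a3=0.000, a4=0.000, a5=1.920, a0=2.680; τ=−ln(0.1102)/2.680=0.823 → t=2.025; u2·a0=0.5284·2.680=1.416; a1+…+a4=0.760 < 1.416 ≤ a1+…+a5=2.680 → R5 fires; P=2 A=0 Q=3 Z=3 M=23
Draw 12: a1=0.760, a2=0.000, a3=0.000, a4=0.000, a5=1.440, a0=2.200; τ=−ln(0.8840)/2.200=0.056 → t=2.081; u2·a0=0.5675·2.200=1.249; a1+…+a4=0.760 < 1.249 ≤ a1+…+a5=2.200 → R5 fires; P=2 A=0 Q=3 Z=2 M=25
Draw 13: a1=0.760, a2=0.000, a3=0.000, a4=0.000, a5=0.960, a0=1.720; τ=−ln(0.1672)/1.720=1.040 → t=3.121; u2·a0=0.6932·1.720=1.192; a1+…+a4=0.760 < 1.192 ≤ a1+…+a5=1.720 → R5 fires; P=2 A=0 Q=3 Z=1 M=27
Draw 14: a1=0.760, a2=0.000, a3=0.000, a4=0.000, a5=0.480, a0=1.240; τ=−ln(0.6730)/1.240=0.319 → t=3.440 > T=3.37: stop.
At T=3.37: P=2 A=0 Q=3 Z=1 M=27; the largest is M.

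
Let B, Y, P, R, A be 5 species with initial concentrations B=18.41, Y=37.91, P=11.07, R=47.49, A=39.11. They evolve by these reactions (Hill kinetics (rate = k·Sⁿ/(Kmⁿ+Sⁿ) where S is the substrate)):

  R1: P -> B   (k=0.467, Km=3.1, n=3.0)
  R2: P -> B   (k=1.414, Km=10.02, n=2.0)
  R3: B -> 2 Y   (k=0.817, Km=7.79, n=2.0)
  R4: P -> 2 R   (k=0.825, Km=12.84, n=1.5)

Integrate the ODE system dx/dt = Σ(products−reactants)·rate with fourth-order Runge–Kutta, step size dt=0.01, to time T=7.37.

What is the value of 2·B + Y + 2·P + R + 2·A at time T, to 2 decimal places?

Check how each reaction changes W = 2·B + Y + 2·P + R + 2·A (weight of products minus weight of reactants):
R1: P -> B: (2·1) − (2·1) = 2 − 2 = 0
R2: P -> B: (2·1) − (2·1) = 2 − 2 = 0
R3: B -> 2 Y: (1·2) − (2·1) = 2 − 2 = 0
R4: P -> 2 R: (1·2) − (2·1) = 2 − 2 = 0
Every reaction leaves W unchanged, so W is conserved and no simulation is needed: W(T) = W(0) = 2·18.41 + 37.91 + 2·11.07 + 47.49 + 2·39.11 = 222.58

Value at T = 222.58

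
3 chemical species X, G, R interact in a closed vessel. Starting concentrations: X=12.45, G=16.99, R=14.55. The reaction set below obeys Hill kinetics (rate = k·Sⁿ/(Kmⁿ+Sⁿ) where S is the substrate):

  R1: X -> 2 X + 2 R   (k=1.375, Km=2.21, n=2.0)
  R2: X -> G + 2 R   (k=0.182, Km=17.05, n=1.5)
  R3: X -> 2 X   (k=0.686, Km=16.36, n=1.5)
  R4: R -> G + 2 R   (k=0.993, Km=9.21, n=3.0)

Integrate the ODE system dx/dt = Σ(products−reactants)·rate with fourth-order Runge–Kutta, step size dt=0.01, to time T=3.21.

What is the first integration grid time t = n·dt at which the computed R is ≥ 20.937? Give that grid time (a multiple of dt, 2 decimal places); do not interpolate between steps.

Threshold first reached at t = 1.73

RK4 with dt=0.01: 321 steps to T=3.21. Trajectory (selected grid times):
t=0.00: X=12.45 G=16.99 R=14.55
t=0.36: X=13.01 G=17.31 R=15.85
t=0.71: X=13.55 G=17.63 R=17.14
t=1.07: X=14.11 G=17.97 R=18.47
t=1.43: X=14.68 G=18.32 R=19.82
t=1.72: X=15.14 G=18.61 R=20.91
t=1.73: X=15.15 G=18.62 R=20.95
t=1.78: X=15.23 G=18.67 R=21.14
t=2.14: X=15.81 G=19.03 R=22.50
t=2.50: X=16.38 G=19.40 R=23.87
t=2.85: X=16.95 G=19.76 R=25.21
t=3.21: X=17.53 G=20.14 R=26.59
R(1.72)=20.911 < 20.937 but R(1.73)=20.949 ≥ 20.937, so the first grid time is t=1.73.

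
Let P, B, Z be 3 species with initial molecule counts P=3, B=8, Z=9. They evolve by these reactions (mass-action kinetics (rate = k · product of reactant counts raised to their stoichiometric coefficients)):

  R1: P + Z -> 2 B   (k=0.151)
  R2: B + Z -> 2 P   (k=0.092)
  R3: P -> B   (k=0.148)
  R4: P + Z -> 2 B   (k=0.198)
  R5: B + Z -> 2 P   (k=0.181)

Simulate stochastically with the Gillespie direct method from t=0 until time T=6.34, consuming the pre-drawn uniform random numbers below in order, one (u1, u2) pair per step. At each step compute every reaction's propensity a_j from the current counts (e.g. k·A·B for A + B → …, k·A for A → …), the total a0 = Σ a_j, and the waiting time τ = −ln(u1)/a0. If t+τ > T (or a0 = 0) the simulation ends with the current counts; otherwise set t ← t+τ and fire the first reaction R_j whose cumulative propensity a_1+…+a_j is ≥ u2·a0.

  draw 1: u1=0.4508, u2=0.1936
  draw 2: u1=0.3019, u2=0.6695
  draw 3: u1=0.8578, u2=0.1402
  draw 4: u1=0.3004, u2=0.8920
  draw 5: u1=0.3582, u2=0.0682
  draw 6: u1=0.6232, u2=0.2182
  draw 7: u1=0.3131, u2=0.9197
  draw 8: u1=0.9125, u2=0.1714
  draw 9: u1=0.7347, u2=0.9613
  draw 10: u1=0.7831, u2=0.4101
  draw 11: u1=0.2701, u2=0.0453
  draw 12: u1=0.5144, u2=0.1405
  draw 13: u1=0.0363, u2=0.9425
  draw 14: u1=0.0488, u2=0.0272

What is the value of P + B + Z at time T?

Check how each reaction changes W = P + B + Z (weight of products minus weight of reactants):
R1: P + Z -> 2 B: (1·2) − (1·1 + 1·1) = 2 − 2 = 0
R2: B + Z -> 2 P: (1·2) − (1·1 + 1·1) = 2 − 2 = 0
R3: P -> B: (1·1) − (1·1) = 1 − 1 = 0
R4: P + Z -> 2 B: (1·2) − (1·1 + 1·1) = 2 − 2 = 0
R5: B + Z -> 2 P: (1·2) − (1·1 + 1·1) = 2 − 2 = 0
Every reaction leaves W unchanged, so W is conserved and no simulation is needed: W(T) = W(0) = 3 + 8 + 9 = 20

Value at T = 20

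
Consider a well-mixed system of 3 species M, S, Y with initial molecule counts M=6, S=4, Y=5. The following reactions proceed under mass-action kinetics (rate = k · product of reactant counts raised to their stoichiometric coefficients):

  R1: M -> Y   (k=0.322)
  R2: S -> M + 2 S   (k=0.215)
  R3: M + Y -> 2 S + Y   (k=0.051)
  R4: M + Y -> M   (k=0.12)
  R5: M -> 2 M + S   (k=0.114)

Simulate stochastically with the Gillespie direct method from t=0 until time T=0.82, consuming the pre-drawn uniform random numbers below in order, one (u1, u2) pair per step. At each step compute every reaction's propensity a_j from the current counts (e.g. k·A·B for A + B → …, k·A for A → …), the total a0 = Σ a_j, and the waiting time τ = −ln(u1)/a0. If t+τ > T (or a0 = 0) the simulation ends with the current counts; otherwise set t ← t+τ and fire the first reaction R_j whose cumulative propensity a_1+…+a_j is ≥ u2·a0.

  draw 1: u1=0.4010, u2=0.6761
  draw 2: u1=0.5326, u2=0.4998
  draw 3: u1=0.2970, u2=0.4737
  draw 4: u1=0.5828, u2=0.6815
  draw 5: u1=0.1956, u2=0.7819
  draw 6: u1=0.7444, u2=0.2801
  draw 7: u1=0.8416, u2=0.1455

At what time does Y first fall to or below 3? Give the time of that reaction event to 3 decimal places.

t=0.000: M=6 S=4 Y=5
Draw 1: a1=1.932, a2=0.860, a3=1.530, a4=3.600, a5=0.684, a0=8.606; τ=−ln(0.4010)/8.606=0.106 → t=0.106; u2·a0=0.6761·8.606=5.819; a1+…+a3=4.322 < 5.819 ≤ a1+…+a4=7.922 → R4 fires; M=6 S=4 Y=4
Draw 2: a1=1.932, a2=0.860, a3=1.224, a4=2.880, a5=0.684, a0=7.580; τ=−ln(0.5326)/7.580=0.083 → t=0.189; u2·a0=0.4998·7.580=3.788; a1+a2=2.792 < 3.788 ≤ a1+…+a3=4.016 → R3 fires; M=5 S=6 Y=4
Draw 3: a1=1.610, a2=1.290, a3=1.020, a4=2.400, a5=0.570, a0=6.890; τ=−ln(0.2970)/6.890=0.176 → t=0.365; u2·a0=0.4737·6.890=3.264; a1+a2=2.900 < 3.264 ≤ a1+…+a3=3.920 → R3 fires; M=4 S=8 Y=4
Draw 4: a1=1.288, a2=1.720, a3=0.816, a4=1.920, a5=0.456, a0=6.200; τ=−ln(0.5828)/6.200=0.087 → t=0.453; u2·a0=0.6815·6.200=4.225; a1+…+a3=3.824 < 4.225 ≤ a1+…+a4=5.744 → R4 fires; M=4 S=8 Y=3
Draw 5: a1=1.288, a2=1.720, a3=0.612, a4=1.440, a5=0.456, a0=5.516; τ=−ln(0.1956)/5.516=0.296 → t=0.748; u2·a0=0.7819·5.516=4.313; a1+…+a3=3.620 < 4.313 ≤ a1+…+a4=5.060 → R4 fires; M=4 S=8 Y=2
Draw 6: a1=1.288, a2=1.720, a3=0.408, a4=0.960, a5=0.456, a0=4.832; τ=−ln(0.7444)/4.832=0.061 → t=0.809; u2·a0=0.2801·4.832=1.353; a1=1.288 < 1.353 ≤ a1+a2=3.008 → R2 fires; M=5 S=9 Y=2
Draw 7: a1=1.610, a2=1.935, a3=0.510, a4=1.200, a5=0.570, a0=5.825; τ=−ln(0.8416)/5.825=0.030 → t=0.839 > T=0.82: stop.
Y first becomes ≤ 3 when it reaches 3 at the event at t=0.453.

Threshold first reached at t = 0.453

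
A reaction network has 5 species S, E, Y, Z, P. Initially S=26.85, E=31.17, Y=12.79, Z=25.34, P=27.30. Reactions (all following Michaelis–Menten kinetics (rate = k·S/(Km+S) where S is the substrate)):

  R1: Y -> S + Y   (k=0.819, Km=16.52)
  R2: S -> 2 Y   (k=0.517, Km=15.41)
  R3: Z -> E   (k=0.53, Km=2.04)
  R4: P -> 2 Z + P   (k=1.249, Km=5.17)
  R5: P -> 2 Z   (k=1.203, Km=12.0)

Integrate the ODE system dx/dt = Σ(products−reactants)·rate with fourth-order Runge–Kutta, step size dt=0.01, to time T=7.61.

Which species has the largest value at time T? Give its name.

RK4 with dt=0.01: 761 steps to T=7.61. Trajectory (selected grid times):
t=0.00: S=26.85 E=31.17 Y=12.79 Z=25.34 P=27.30
t=0.85: S=26.88 E=31.59 Y=13.35 Z=28.12 P=26.59
t=1.69: S=26.91 E=32.00 Y=13.90 Z=30.84 P=25.90
t=2.54: S=26.96 E=32.43 Y=14.46 Z=33.58 P=25.20
t=3.38: S=27.00 E=32.85 Y=15.01 Z=36.25 P=24.52
t=4.23: S=27.06 E=33.28 Y=15.57 Z=38.94 P=23.84
t=5.07: S=27.12 E=33.70 Y=16.13 Z=41.58 P=23.17
t=5.92: S=27.18 E=34.13 Y=16.69 Z=44.22 P=22.50
t=6.76: S=27.26 E=34.56 Y=17.24 Z=46.81 P=21.84
t=7.61: S=27.33 E=34.99 Y=17.80 Z=49.40 P=21.19
At T=7.61: S=27.33 E=34.99 Y=17.80 Z=49.40 P=21.19; the largest is Z.

Dominant species at T: Z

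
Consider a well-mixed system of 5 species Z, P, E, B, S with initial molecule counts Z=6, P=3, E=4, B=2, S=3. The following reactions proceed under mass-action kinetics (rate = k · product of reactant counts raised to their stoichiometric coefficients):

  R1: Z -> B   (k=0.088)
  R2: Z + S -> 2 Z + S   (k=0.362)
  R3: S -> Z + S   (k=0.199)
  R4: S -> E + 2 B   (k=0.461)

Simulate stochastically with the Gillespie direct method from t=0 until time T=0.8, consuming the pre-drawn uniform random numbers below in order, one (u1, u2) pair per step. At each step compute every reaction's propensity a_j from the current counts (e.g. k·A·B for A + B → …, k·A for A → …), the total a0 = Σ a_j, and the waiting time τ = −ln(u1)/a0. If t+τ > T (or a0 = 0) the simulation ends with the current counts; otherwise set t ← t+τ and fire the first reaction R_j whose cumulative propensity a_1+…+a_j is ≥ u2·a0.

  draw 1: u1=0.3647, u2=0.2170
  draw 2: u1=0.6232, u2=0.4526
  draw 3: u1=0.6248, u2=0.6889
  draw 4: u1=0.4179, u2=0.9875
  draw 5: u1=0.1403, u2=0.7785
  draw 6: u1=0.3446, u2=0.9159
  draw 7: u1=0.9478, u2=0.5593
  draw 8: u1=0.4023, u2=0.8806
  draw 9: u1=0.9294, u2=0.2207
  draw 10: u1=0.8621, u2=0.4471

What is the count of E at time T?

t=0.000: Z=6 P=3 E=4 B=2 S=3
Draw 1: a1=0.528, a2=6.516, a3=0.597, a4=1.383, a0=9.024; τ=−ln(0.3647)/9.024=0.112 → t=0.112; u2·a0=0.2170·9.024=1.958; a1=0.528 < 1.958 ≤ a1+a2=7.044 → R2 fires; Z=7 P=3 E=4 B=2 S=3
Draw 2: a1=0.616, a2=7.602, a3=0.597, a4=1.383, a0=10.198; τ=−ln(0.6232)/10.198=0.046 → t=0.158; u2·a0=0.4526·10.198=4.616; a1=0.616 < 4.616 ≤ a1+a2=8.218 → R2 fires; Z=8 P=3 E=4 B=2 S=3
Draw 3: a1=0.704, a2=8.688, a3=0.597, a4=1.383, a0=11.372; τ=−ln(0.6248)/11.372=0.041 → t=0.200; u2·a0=0.6889·11.372=7.834; a1=0.704 < 7.834 ≤ a1+a2=9.392 → R2 fires; Z=9 P=3 E=4 B=2 S=3
Draw 4: a1=0.792, a2=9.774, a3=0.597, a4=1.383, a0=12.546; τ=−ln(0.4179)/12.546=0.070 → t=0.269; u2·a0=0.9875·12.546=12.389; a1+…+a3=11.163 < 12.389 ≤ a1+…+a4=12.546 → R4 fires; Z=9 P=3 E=5 B=4 S=2
Draw 5: a1=0.792, a2=6.516, a3=0.398, a4=0.922, a0=8.628; τ=−ln(0.1403)/8.628=0.228 → t=0.497; u2·a0=0.7785·8.628=6.717; a1=0.792 < 6.717 ≤ a1+a2=7.308 → R2 fires; Z=10 P=3 E=5 B=4 S=2
Draw 6: a1=0.880, a2=7.240, a3=0.398, a4=0.922, a0=9.440; τ=−ln(0.3446)/9.440=0.113 → t=0.610; u2·a0=0.9159·9.440=8.646; a1+…+a3=8.518 < 8.646 ≤ a1+…+a4=9.440 → R4 fires; Z=10 P=3 E=6 B=6 S=1
Draw 7: a1=0.880, a2=3.620, a3=0.199, a4=0.461, a0=5.160; τ=−ln(0.9478)/5.160=0.010 → t=0.620; u2·a0=0.5593·5.160=2.886; a1=0.880 < 2.886 ≤ a1+a2=4.500 → R2 fires; Z=11 P=3 E=6 B=6 S=1
Draw 8: a1=0.968, a2=3.982, a3=0.199, a4=0.461, a0=5.610; τ=−ln(0.4023)/5.610=0.162 → t=0.782; u2·a0=0.8806·5.610=4.940; a1=0.968 < 4.940 ≤ a1+a2=4.950 → R2 fires; Z=12 P=3 E=6 B=6 S=1
Draw 9: a1=1.056, a2=4.344, a3=0.199, a4=0.461, a0=6.060; τ=−ln(0.9294)/6.060=0.012 → t=0.794; u2·a0=0.2207·6.060=1.337; a1=1.056 < 1.337 ≤ a1+a2=5.400 → R2 fires; Z=13 P=3 E=6 B=6 S=1
Draw 10: a1=1.144, a2=4.706, a3=0.199, a4=0.461, a0=6.510; τ=−ln(0.8621)/6.510=0.023 → t=0.817 > T=0.8: stop.
Read off E at T=0.8: 6

E at T = 6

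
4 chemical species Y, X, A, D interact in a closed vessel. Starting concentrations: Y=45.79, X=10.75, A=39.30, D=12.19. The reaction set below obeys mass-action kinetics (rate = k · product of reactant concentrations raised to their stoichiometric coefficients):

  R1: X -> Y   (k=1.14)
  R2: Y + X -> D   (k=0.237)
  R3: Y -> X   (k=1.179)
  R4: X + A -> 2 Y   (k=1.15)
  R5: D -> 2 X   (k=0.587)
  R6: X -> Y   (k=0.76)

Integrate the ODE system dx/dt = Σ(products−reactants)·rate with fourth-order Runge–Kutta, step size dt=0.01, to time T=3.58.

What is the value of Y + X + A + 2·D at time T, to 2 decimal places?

Check how each reaction changes W = Y + X + A + 2·D (weight of products minus weight of reactants):
R1: X -> Y: (1·1) − (1·1) = 1 − 1 = 0
R2: Y + X -> D: (2·1) − (1·1 + 1·1) = 2 − 2 = 0
R3: Y -> X: (1·1) − (1·1) = 1 − 1 = 0
R4: X + A -> 2 Y: (1·2) − (1·1 + 1·1) = 2 − 2 = 0
R5: D -> 2 X: (1·2) − (2·1) = 2 − 2 = 0
R6: X -> Y: (1·1) − (1·1) = 1 − 1 = 0
Every reaction leaves W unchanged, so W is conserved and no simulation is needed: W(T) = W(0) = 45.79 + 10.75 + 39.30 + 2·12.19 = 120.22

Value at T = 120.22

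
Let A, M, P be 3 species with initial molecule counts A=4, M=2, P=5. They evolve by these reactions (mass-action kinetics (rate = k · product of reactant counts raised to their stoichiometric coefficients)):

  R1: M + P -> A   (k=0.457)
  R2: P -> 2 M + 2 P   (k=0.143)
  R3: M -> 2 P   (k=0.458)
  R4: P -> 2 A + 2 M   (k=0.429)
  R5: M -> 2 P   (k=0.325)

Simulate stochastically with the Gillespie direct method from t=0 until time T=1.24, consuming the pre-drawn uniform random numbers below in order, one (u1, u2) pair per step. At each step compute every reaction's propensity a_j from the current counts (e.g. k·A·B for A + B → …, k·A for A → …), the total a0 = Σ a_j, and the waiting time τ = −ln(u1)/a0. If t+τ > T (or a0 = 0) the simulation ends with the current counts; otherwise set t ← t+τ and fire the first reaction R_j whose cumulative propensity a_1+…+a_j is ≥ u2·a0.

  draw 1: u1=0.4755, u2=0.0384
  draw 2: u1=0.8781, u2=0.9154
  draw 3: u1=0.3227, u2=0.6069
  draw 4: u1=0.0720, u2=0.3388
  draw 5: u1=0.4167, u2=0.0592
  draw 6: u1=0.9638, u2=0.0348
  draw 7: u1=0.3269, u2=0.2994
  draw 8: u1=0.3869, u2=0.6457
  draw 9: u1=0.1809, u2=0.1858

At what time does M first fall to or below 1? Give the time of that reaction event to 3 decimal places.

t=0.000: A=4 M=2 P=5
Draw 1: a1=4.570, a2=0.715, a3=0.916, a4=2.145, a5=0.650, a0=8.996; τ=−ln(0.4755)/8.996=0.083 → t=0.083; u2·a0=0.0384·8.996=0.345 ≤ a1=4.570 → R1 fires; A=5 M=1 P=4
Draw 2: a1=1.828, a2=0.572, a3=0.458, a4=1.716, a5=0.325, a0=4.899; τ=−ln(0.8781)/4.899=0.027 → t=0.109; u2·a0=0.9154·4.899=4.485; a1+…+a3=2.858 < 4.485 ≤ a1+…+a4=4.574 → R4 fires; A=7 M=3 P=3
Draw 3: a1=4.113, a2=0.429, a3=1.374, a4=1.287, a5=0.975, a0=8.178; τ=−ln(0.3227)/8.178=0.138 → t=0.247; u2·a0=0.6069·8.178=4.963; a1+a2=4.542 < 4.963 ≤ a1+…+a3=5.916 → R3 fires; A=7 M=2 P=5
Draw 4: a1=4.570, a2=0.715, a3=0.916, a4=2.145, a5=0.650, a0=8.996; τ=−ln(0.0720)/8.996=0.292 → t=0.540; u2·a0=0.3388·8.996=3.048 ≤ a1=4.570 → R1 fires; A=8 M=1 P=4
Draw 5: a1=1.828, a2=0.572, a3=0.458, a4=1.716, a5=0.325, a0=4.899; τ=−ln(0.4167)/4.899=0.179 → t=0.719; u2·a0=0.0592·4.899=0.290 ≤ a1=1.828 → R1 fires; A=9 M=0 P=3
Draw 6: a1=0.000, a2=0.429, a3=0.000, a4=1.287, a5=0.000, a0=1.716; τ=−ln(0.9638)/1.716=0.021 → t=0.740; u2·a0=0.0348·1.716=0.060; a1=0.000 < 0.060 ≤ a1+a2=0.429 → R2 fires; A=9 M=2 P=4
Draw 7: a1=3.656, a2=0.572, a3=0.916, a4=1.716, a5=0.650, a0=7.510; τ=−ln(0.3269)/7.510=0.149 → t=0.889; u2·a0=0.2994·7.510=2.248 ≤ a1=3.656 → R1 fires; A=10 M=1 P=3
Draw 8: a1=1.371, a2=0.429, a3=0.458, a4=1.287, a5=0.325, a0=3.870; τ=−ln(0.3869)/3.870=0.245 → t=1.134; u2·a0=0.6457·3.870=2.499; a1+…+a3=2.258 < 2.499 ≤ a1+…+a4=3.545 → R4 fires; A=12 M=3 P=2
Draw 9: a1=2.742, a2=0.286, a3=1.374, a4=0.858, a5=0.975, a0=6.235; τ=−ln(0.1809)/6.235=0.274 → t=1.409 > T=1.24: stop.
M first becomes ≤ 1 when it reaches 1 at the event at t=0.083.

Threshold first reached at t = 0.083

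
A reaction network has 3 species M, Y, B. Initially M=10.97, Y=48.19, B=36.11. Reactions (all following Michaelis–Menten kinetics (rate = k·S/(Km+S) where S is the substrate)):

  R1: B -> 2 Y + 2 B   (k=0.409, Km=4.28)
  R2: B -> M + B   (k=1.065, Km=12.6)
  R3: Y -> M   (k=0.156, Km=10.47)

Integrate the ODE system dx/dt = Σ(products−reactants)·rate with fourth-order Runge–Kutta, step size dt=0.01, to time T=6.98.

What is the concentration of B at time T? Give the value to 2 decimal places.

RK4 with dt=0.01: 698 steps to T=6.98. Trajectory (selected grid times):
t=0.00: M=10.97 Y=48.19 B=36.11
t=0.78: M=11.69 Y=48.66 B=36.40
t=1.55: M=12.40 Y=49.13 B=36.68
t=2.33: M=13.11 Y=49.60 B=36.96
t=3.10: M=13.83 Y=50.06 B=37.25
t=3.88: M=14.55 Y=50.53 B=37.53
t=4.65: M=15.26 Y=51.00 B=37.81
t=5.43: M=15.99 Y=51.47 B=38.10
t=6.20: M=16.70 Y=51.94 B=38.38
t=6.98: M=17.43 Y=52.41 B=38.67
Read off B at T=6.98: 38.67

B at T = 38.67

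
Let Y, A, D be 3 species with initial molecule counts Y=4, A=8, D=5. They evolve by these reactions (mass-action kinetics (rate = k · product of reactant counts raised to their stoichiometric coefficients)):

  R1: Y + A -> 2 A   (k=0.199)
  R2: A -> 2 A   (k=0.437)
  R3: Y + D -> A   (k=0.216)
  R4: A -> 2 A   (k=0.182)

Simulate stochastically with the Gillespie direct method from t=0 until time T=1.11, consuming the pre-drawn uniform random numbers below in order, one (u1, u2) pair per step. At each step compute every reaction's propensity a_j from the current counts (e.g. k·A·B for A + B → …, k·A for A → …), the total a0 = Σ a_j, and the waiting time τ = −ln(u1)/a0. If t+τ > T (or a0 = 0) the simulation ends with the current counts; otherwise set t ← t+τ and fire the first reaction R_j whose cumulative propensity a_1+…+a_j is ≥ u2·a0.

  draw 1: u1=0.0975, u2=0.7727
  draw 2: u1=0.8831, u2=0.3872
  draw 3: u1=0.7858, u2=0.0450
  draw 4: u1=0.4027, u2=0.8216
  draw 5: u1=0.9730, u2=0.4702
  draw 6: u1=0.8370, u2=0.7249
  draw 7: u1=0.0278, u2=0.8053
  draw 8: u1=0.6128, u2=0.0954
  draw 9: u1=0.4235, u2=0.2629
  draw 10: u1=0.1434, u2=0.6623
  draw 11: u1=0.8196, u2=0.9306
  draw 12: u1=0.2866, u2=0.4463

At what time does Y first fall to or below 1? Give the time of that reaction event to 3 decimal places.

t=0.000: Y=4 A=8 D=5
Draw 1: a1=6.368, a2=3.496, a3=4.320, a4=1.456, a0=15.640; τ=−ln(0.0975)/15.640=0.149 → t=0.149; u2·a0=0.7727·15.640=12.085; a1+a2=9.864 < 12.085 ≤ a1+…+a3=14.184 → R3 fires; Y=3 A=9 D=4
Draw 2: a1=5.373, a2=3.933, a3=2.592, a4=1.638, a0=13.536; τ=−ln(0.8831)/13.536=0.009 → t=0.158; u2·a0=0.3872·13.536=5.241 ≤ a1=5.373 → R1 fires; Y=2 A=10 D=4
Draw 3: a1=3.980, a2=4.370, a3=1.728, a4=1.820, a0=11.898; τ=−ln(0.7858)/11.898=0.020 → t=0.178; u2·a0=0.0450·11.898=0.535 ≤ a1=3.980 → R1 fires; Y=1 A=11 D=4
Draw 4: a1=2.189, a2=4.807, a3=0.864, a4=2.002, a0=9.862; τ=−ln(0.4027)/9.862=0.092 → t=0.271; u2·a0=0.8216·9.862=8.103; a1+…+a3=7.860 < 8.103 ≤ a1+…+a4=9.862 → R4 fires; Y=1 A=12 D=4
Draw 5: a1=2.388, a2=5.244, a3=0.864, a4=2.184, a0=10.680; τ=−ln(0.9730)/10.680=0.003 → t=0.273; u2·a0=0.4702·10.680=5.022; a1=2.388 < 5.022 ≤ a1+a2=7.632 → R2 fires; Y=1 A=13 D=4
Draw 6: a1=2.587, a2=5.681, a3=0.864, a4=2.366, a0=11.498; τ=−ln(0.8370)/11.498=0.015 → t=0.289; u2·a0=0.7249·11.498=8.335; a1+a2=8.268 < 8.335 ≤ a1+…+a3=9.132 → R3 fires; Y=0 A=14 D=3
Draw 7: a1=0.000, a2=6.118, a3=0.000, a4=2.548, a0=8.666; τ=−ln(0.0278)/8.666=0.413 → t=0.702; u2·a0=0.8053·8.666=6.979; a1+…+a3=6.118 < 6.979 ≤ a1+…+a4=8.666 → R4 fires; Y=0 A=15 D=3
Draw 8: a1=0.000, a2=6.555, a3=0.000, a4=2.730, a0=9.285; τ=−ln(0.6128)/9.285=0.053 → t=0.755; u2·a0=0.0954·9.285=0.886; a1=0.000 < 0.886 ≤ a1+a2=6.555 → R2 fires; Y=0 A=16 D=3
Draw 9: a1=0.000, a2=6.992, a3=0.000, a4=2.912, a0=9.904; τ=−ln(0.4235)/9.904=0.087 → t=0.841; u2·a0=0.2629·9.904=2.604; a1=0.000 < 2.604 ≤ a1+a2=6.992 → R2 fires; Y=0 A=17 D=3
Draw 10: a1=0.000, a2=7.429, a3=0.000, a4=3.094, a0=10.523; τ=−ln(0.1434)/10.523=0.185 → t=1.026; u2·a0=0.6623·10.523=6.969; a1=0.000 < 6.969 ≤ a1+a2=7.429 → R2 fires; Y=0 A=18 D=3
Draw 11: a1=0.000, a2=7.866, a3=0.000, a4=3.276, a0=11.142; τ=−ln(0.8196)/11.142=0.018 → t=1.044; u2·a0=0.9306·11.142=10.369; a1+…+a3=7.866 < 10.369 ≤ a1+…+a4=11.142 → R4 fires; Y=0 A=19 D=3
Draw 12: a1=0.000, a2=8.303, a3=0.000, a4=3.458, a0=11.761; τ=−ln(0.2866)/11.761=0.106 → t=1.150 > T=1.11: stop.
Y first becomes ≤ 1 when it reaches 1 at the event at t=0.178.

Threshold first reached at t = 0.178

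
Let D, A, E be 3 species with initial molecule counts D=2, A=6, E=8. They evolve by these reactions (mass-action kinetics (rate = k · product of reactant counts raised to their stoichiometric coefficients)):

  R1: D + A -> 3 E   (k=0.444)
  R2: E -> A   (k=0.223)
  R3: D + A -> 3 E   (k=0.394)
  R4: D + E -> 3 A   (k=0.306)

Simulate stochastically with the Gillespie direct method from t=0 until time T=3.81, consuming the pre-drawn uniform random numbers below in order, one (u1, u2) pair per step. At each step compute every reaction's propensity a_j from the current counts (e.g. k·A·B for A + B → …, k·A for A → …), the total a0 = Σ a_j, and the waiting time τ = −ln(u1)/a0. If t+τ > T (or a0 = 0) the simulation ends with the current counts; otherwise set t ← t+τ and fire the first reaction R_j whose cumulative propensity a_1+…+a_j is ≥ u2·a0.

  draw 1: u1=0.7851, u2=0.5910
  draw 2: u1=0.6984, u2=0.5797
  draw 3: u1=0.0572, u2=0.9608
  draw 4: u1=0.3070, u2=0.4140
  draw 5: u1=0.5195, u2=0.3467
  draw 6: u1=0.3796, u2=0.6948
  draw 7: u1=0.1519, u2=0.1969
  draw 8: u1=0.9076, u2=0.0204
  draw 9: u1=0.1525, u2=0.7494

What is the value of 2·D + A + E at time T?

Check how each reaction changes W = 2·D + A + E (weight of products minus weight of reactants):
R1: D + A -> 3 E: (1·3) − (2·1 + 1·1) = 3 − 3 = 0
R2: E -> A: (1·1) − (1·1) = 1 − 1 = 0
R3: D + A -> 3 E: (1·3) − (2·1 + 1·1) = 3 − 3 = 0
R4: D + E -> 3 A: (1·3) − (2·1 + 1·1) = 3 − 3 = 0
Every reaction leaves W unchanged, so W is conserved and no simulation is needed: W(T) = W(0) = 2·2 + 6 + 8 = 18

Value at T = 18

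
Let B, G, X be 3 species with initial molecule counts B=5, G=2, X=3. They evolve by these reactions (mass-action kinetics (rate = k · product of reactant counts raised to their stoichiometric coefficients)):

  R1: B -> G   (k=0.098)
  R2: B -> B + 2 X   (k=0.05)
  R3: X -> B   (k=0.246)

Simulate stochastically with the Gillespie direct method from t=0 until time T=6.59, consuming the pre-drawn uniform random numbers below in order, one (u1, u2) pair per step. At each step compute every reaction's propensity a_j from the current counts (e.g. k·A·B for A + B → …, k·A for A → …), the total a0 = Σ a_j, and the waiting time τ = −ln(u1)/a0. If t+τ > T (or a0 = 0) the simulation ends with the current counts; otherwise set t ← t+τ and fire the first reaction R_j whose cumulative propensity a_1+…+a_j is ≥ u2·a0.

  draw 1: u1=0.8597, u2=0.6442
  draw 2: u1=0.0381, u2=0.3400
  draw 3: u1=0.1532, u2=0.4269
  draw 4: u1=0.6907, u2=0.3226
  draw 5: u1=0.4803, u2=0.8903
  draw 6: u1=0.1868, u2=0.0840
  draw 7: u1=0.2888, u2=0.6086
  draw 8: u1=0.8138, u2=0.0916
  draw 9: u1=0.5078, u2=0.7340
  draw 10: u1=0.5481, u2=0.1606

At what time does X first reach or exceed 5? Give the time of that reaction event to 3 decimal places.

Threshold first reached at t = 4.207

t=0.000: B=5 G=2 X=3
Draw 1: a1=0.490, a2=0.250, a3=0.738, a0=1.478; τ=−ln(0.8597)/1.478=0.102 → t=0.102; u2·a0=0.6442·1.478=0.952; a1+a2=0.740 < 0.952 ≤ a1+…+a3=1.478 → R3 fires; B=6 G=2 X=2
Draw 2: a1=0.588, a2=0.300, a3=0.492, a0=1.380; τ=−ln(0.0381)/1.380=2.368 → t=2.470; u2·a0=0.3400·1.380=0.469 ≤ a1=0.588 → R1 fires; B=5 G=3 X=2
Draw 3: a1=0.490, a2=0.250, a3=0.492, a0=1.232; τ=−ln(0.1532)/1.232=1.523 → t=3.993; u2·a0=0.4269·1.232=0.526; a1=0.490 < 0.526 ≤ a1+a2=0.740 → R2 fires; B=5 G=3 X=4
Draw 4: a1=0.490, a2=0.250, a3=0.984, a0=1.724; τ=−ln(0.6907)/1.724=0.215 → t=4.207; u2·a0=0.3226·1.724=0.556; a1=0.490 < 0.556 ≤ a1+a2=0.740 → R2 fires; B=5 G=3 X=6
Draw 5: a1=0.490, a2=0.250, a3=1.476, a0=2.216; τ=−ln(0.4803)/2.216=0.331 → t=4.538; u2·a0=0.8903·2.216=1.973; a1+a2=0.740 < 1.973 ≤ a1+…+a3=2.216 → R3 fires; B=6 G=3 X=5
Draw 6: a1=0.588, a2=0.300, a3=1.230, a0=2.118; τ=−ln(0.1868)/2.118=0.792 → t=5.331; u2·a0=0.0840·2.118=0.178 ≤ a1=0.588 → R1 fires; B=5 G=4 X=5
Draw 7: a1=0.490, a2=0.250, a3=1.230, a0=1.970; τ=−ln(0.2888)/1.970=0.630 → t=5.961; u2·a0=0.6086·1.970=1.199; a1+a2=0.740 < 1.199 ≤ a1+…+a3=1.970 → R3 fires; B=6 G=4 X=4
Draw 8: a1=0.588, a2=0.300, a3=0.984, a0=1.872; τ=−ln(0.8138)/1.872=0.110 → t=6.071; u2·a0=0.0916·1.872=0.171 ≤ a1=0.588 → R1 fires; B=5 G=5 X=4
Draw 9: a1=0.490, a2=0.250, a3=0.984, a0=1.724; τ=−ln(0.5078)/1.724=0.393 → t=6.464; u2·a0=0.7340·1.724=1.265; a1+a2=0.740 < 1.265 ≤ a1+…+a3=1.724 → R3 fires; B=6 G=5 X=3
Draw 10: a1=0.588, a2=0.300, a3=0.738, a0=1.626; τ=−ln(0.5481)/1.626=0.370 → t=6.834 > T=6.59: stop.
X first becomes ≥ 5 when it reaches 6 at the event at t=4.207.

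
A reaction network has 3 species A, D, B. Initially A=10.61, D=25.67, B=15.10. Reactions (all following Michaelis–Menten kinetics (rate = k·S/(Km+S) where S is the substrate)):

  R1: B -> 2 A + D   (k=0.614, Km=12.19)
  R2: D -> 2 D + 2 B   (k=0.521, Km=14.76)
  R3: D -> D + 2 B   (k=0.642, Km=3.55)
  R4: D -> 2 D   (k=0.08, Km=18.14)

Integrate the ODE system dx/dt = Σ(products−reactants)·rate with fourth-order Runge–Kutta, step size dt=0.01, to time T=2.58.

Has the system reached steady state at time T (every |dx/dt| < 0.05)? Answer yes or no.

Steady state at T: no

RK4 with dt=0.01: 258 steps to T=2.58. Trajectory (selected grid times):
t=0.00: A=10.61 D=25.67 B=15.10
t=0.29: A=10.81 D=25.88 B=15.52
t=0.57: A=11.00 D=26.08 B=15.93
t=0.86: A=11.20 D=26.29 B=16.35
t=1.15: A=11.41 D=26.51 B=16.77
t=1.43: A=11.61 D=26.71 B=17.17
t=1.72: A=11.82 D=26.93 B=17.59
t=2.01: A=12.03 D=27.15 B=18.01
t=2.29: A=12.24 D=27.36 B=18.41
t=2.58: A=12.45 D=27.58 B=18.83
Rates at T: R1=0.3727, R2=0.3394, R3=0.5688, R4=0.0483
dx/dt at T (Σ net stoichiometry × rate): A=+0.7454, D=+0.7603, B=+1.4436
Largest |dx/dt| is |+1.4436| (B) ≥ 0.05 → not steady.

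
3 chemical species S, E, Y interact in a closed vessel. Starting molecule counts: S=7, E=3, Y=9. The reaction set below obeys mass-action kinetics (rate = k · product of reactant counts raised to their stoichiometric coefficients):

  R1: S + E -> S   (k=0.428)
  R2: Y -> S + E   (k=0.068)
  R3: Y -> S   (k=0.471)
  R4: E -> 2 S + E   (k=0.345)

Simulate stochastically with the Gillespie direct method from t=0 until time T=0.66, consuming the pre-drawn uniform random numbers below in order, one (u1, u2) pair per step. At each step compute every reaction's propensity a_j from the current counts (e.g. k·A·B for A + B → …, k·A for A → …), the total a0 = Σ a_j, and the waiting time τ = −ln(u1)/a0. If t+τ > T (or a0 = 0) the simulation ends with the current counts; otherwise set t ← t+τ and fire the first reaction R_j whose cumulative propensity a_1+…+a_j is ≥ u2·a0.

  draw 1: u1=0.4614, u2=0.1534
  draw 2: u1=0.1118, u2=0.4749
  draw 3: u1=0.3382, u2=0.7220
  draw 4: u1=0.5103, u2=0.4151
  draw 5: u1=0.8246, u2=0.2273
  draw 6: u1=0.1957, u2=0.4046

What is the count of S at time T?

S at T = 9

t=0.000: S=7 E=3 Y=9
Draw 1: a1=8.988, a2=0.612, a3=4.239, a4=1.035, a0=14.874; τ=−ln(0.4614)/14.874=0.052 → t=0.052; u2·a0=0.1534·14.874=2.282 ≤ a1=8.988 → R1 fires; S=7 E=2 Y=9
Draw 2: a1=5.992, a2=0.612, a3=4.239, a4=0.690, a0=11.533; τ=−ln(0.1118)/11.533=0.190 → t=0.242; u2·a0=0.4749·11.533=5.477 ≤ a1=5.992 → R1 fires; S=7 E=1 Y=9
Draw 3: a1=2.996, a2=0.612, a3=4.239, a4=0.345, a0=8.192; τ=−ln(0.3382)/8.192=0.132 → t=0.374; u2·a0=0.7220·8.192=5.915; a1+a2=3.608 < 5.915 ≤ a1+…+a3=7.847 → R3 fires; S=8 E=1 Y=8
Draw 4: a1=3.424, a2=0.544, a3=3.768, a4=0.345, a0=8.081; τ=−ln(0.5103)/8.081=0.083 → t=0.458; u2·a0=0.4151·8.081=3.354 ≤ a1=3.424 → R1 fires; S=8 E=0 Y=8
Draw 5: a1=0.000, a2=0.544, a3=3.768, a4=0.000, a0=4.312; τ=−ln(0.8246)/4.312=0.045 → t=0.502; u2·a0=0.2273·4.312=0.980; a1+a2=0.544 < 0.980 ≤ a1+…+a3=4.312 → R3 fires; S=9 E=0 Y=7
Draw 6: a1=0.000, a2=0.476, a3=3.297, a4=0.000, a0=3.773; τ=−ln(0.1957)/3.773=0.432 → t=0.935 > T=0.66: stop.
Read off S at T=0.66: 9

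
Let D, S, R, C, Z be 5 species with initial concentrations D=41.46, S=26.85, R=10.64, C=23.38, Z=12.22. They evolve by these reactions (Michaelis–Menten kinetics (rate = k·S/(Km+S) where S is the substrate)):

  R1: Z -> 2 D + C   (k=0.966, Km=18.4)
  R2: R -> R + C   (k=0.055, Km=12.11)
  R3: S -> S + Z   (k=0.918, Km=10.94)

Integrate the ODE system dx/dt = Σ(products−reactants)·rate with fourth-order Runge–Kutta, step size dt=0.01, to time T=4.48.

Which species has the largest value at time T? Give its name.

RK4 with dt=0.01: 448 steps to T=4.48. Trajectory (selected grid times):
t=0.00: D=41.46 S=26.85 R=10.64 C=23.38 Z=12.22
t=0.50: D=41.85 S=26.85 R=10.64 C=23.59 Z=12.35
t=1.00: D=42.24 S=26.85 R=10.64 C=23.79 Z=12.48
t=1.49: D=42.62 S=26.85 R=10.64 C=24.00 Z=12.61
t=1.99: D=43.01 S=26.85 R=10.64 C=24.21 Z=12.74
t=2.49: D=43.41 S=26.85 R=10.64 C=24.42 Z=12.87
t=2.99: D=43.81 S=26.85 R=10.64 C=24.63 Z=13.00
t=3.48: D=44.20 S=26.85 R=10.64 C=24.84 Z=13.12
t=3.98: D=44.61 S=26.85 R=10.64 C=25.05 Z=13.24
t=4.48: D=45.01 S=26.85 R=10.64 C=25.27 Z=13.37
At T=4.48: D=45.01 S=26.85 R=10.64 C=25.27 Z=13.37; the largest is D.

Dominant species at T: D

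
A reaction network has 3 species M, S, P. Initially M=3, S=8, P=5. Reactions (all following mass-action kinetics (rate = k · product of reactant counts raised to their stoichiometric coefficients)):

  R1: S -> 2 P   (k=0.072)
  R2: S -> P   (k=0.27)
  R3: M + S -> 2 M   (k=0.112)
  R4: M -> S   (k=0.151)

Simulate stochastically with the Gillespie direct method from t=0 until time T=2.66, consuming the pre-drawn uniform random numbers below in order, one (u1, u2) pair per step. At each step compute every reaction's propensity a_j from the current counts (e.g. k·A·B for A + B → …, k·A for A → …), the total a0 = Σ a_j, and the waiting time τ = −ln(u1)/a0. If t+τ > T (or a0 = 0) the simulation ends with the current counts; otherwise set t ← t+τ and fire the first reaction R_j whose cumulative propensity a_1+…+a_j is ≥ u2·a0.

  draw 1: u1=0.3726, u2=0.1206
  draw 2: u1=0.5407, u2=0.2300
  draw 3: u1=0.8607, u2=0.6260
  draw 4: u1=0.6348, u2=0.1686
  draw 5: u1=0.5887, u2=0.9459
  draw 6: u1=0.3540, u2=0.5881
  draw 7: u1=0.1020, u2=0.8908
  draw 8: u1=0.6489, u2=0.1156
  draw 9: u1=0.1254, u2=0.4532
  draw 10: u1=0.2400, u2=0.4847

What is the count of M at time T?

M at T = 4

t=0.000: M=3 S=8 P=5
Draw 1: a1=0.576, a2=2.160, a3=2.688, a4=0.453, a0=5.877; τ=−ln(0.3726)/5.877=0.168 → t=0.168; u2·a0=0.1206·5.877=0.709; a1=0.576 < 0.709 ≤ a1+a2=2.736 → R2 fires; M=3 S=7 P=6
Draw 2: a1=0.504, a2=1.890, a3=2.352, a4=0.453, a0=5.199; τ=−ln(0.5407)/5.199=0.118 → t=0.286; u2·a0=0.2300·5.199=1.196; a1=0.504 < 1.196 ≤ a1+a2=2.394 → R2 fires; M=3 S=6 P=7
Draw 3: a1=0.432, a2=1.620, a3=2.016, a4=0.453, a0=4.521; τ=−ln(0.8607)/4.521=0.033 → t=0.319; u2·a0=0.6260·4.521=2.830; a1+a2=2.052 < 2.830 ≤ a1+…+a3=4.068 → R3 fires; M=4 S=5 P=7
Draw 4: a1=0.360, a2=1.350, a3=2.240, a4=0.604, a0=4.554; τ=−ln(0.6348)/4.554=0.100 → t=0.419; u2·a0=0.1686·4.554=0.768; a1=0.360 < 0.768 ≤ a1+a2=1.710 → R2 fires; M=4 S=4 P=8
Draw 5: a1=0.288, a2=1.080, a3=1.792, a4=0.604, a0=3.764; τ=−ln(0.5887)/3.764=0.141 → t=0.560; u2·a0=0.9459·3.764=3.560; a1+…+a3=3.160 < 3.560 ≤ a1+…+a4=3.764 → R4 fires; M=3 S=5 P=8
Draw 6: a1=0.360, a2=1.350, a3=1.680, a4=0.453, a0=3.843; τ=−ln(0.3540)/3.843=0.270 → t=0.830; u2·a0=0.5881·3.843=2.260; a1+a2=1.710 < 2.260 ≤ a1+…+a3=3.390 → R3 fires; M=4 S=4 P=8
Draw 7: a1=0.288, a2=1.080, a3=1.792, a4=0.604, a0=3.764; τ=−ln(0.1020)/3.764=0.606 → t=1.437; u2·a0=0.8908·3.764=3.353; a1+…+a3=3.160 < 3.353 ≤ a1+…+a4=3.764 → R4 fires; M=3 S=5 P=8
Draw 8: a1=0.360, a2=1.350, a3=1.680, a4=0.453, a0=3.843; τ=−ln(0.6489)/3.843=0.113 → t=1.549; u2·a0=0.1156·3.843=0.444; a1=0.360 < 0.444 ≤ a1+a2=1.710 → R2 fires; M=3 S=4 P=9
Draw 9: a1=0.288, a2=1.080, a3=1.344, a4=0.453, a0=3.165; τ=−ln(0.1254)/3.165=0.656 → t=2.205; u2·a0=0.4532·3.165=1.434; a1+a2=1.368 < 1.434 ≤ a1+…+a3=2.712 → R3 fires; M=4 S=3 P=9
Draw 10: a1=0.216, a2=0.810, a3=1.344, a4=0.604, a0=2.974; τ=−ln(0.2400)/2.974=0.480 → t=2.685 > T=2.66: stop.
Read off M at T=2.66: 4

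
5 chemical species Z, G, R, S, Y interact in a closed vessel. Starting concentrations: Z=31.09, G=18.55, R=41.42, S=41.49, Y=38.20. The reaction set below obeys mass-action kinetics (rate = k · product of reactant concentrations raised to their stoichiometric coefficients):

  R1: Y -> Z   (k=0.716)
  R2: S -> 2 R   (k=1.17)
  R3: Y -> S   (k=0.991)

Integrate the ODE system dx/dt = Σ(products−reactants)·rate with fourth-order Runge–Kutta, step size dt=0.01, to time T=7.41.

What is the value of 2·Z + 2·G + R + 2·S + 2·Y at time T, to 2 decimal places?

Check how each reaction changes W = 2·Z + 2·G + R + 2·S + 2·Y (weight of products minus weight of reactants):
R1: Y -> Z: (2·1) − (2·1) = 2 − 2 = 0
R2: S -> 2 R: (1·2) − (2·1) = 2 − 2 = 0
R3: Y -> S: (2·1) − (2·1) = 2 − 2 = 0
Every reaction leaves W unchanged, so W is conserved and no simulation is needed: W(T) = W(0) = 2·31.09 + 2·18.55 + 41.42 + 2·41.49 + 2·38.20 = 300.08

Value at T = 300.08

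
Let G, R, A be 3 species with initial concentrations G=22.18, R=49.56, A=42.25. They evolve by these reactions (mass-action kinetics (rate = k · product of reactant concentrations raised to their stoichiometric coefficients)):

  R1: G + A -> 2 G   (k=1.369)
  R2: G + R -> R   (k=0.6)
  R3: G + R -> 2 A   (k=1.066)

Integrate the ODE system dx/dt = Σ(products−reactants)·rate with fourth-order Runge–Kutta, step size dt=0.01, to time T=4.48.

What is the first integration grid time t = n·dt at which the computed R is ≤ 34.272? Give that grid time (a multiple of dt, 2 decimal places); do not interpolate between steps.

RK4 with dt=0.01: 448 steps to T=4.48. Trajectory (selected grid times):
t=0.00: G=22.18 R=49.56 A=42.25
t=0.01: G=19.89 R=39.81 A=48.80
t=0.02: G=21.69 R=32.00 A=50.42
t=0.50: G=86.10 R=0.00 A=0.00
t=1.00: G=86.10 R=0.00 A=0.00
t=1.49: G=86.10 R=0.00 A=0.00
t=1.99: G=86.10 R=0.00 A=0.00
t=2.49: G=86.10 R=0.00 A=0.00
t=2.99: G=86.10 R=0.00 A=0.00
t=3.48: G=86.10 R=0.00 A=0.00
t=3.98: G=86.10 R=0.00 A=0.00
t=4.48: G=86.10 R=0.00 A=0.00
R(0.01)=39.813 > 34.272 but R(0.02)=31.998 ≤ 34.272, so the first grid time is t=0.02.

Threshold first reached at t = 0.02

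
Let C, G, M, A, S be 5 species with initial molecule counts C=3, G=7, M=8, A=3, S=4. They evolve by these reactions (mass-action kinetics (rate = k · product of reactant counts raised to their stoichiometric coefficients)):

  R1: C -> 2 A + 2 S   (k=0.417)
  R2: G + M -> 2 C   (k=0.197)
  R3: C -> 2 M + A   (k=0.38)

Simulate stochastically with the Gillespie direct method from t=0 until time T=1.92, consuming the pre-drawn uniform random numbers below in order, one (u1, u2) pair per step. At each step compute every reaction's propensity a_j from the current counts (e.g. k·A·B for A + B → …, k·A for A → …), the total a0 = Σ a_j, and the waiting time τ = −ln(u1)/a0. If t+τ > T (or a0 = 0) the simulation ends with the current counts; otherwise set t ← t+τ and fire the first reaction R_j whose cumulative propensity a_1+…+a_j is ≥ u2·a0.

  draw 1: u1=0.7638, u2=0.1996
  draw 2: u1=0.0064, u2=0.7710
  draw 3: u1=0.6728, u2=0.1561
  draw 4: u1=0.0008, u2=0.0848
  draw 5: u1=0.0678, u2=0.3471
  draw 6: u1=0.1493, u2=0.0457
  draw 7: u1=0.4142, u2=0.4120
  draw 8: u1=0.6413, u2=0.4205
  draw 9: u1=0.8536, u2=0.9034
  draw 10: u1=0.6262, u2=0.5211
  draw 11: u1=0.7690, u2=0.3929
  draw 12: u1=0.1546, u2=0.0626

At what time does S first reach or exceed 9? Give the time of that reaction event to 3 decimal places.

Threshold first reached at t = 1.605

t=0.000: C=3 G=7 M=8 A=3 S=4
Draw 1: a1=1.251, a2=11.032, a3=1.140, a0=13.423; τ=−ln(0.7638)/13.423=0.020 → t=0.020; u2·a0=0.1996·13.423=2.679; a1=1.251 < 2.679 ≤ a1+a2=12.283 → R2 fires; C=5 G=6 M=7 A=3 S=4
Draw 2: a1=2.085, a2=8.274, a3=1.900, a0=12.259; τ=−ln(0.0064)/12.259=0.412 → t=0.432; u2·a0=0.7710·12.259=9.452; a1=2.085 < 9.452 ≤ a1+a2=10.359 → R2 fires; C=7 G=5 M=6 A=3 S=4
Draw 3: a1=2.919, a2=5.910, a3=2.660, a0=11.489; τ=−ln(0.6728)/11.489=0.034 → t=0.467; u2·a0=0.1561·11.489=1.793 ≤ a1=2.919 → R1 fires; C=6 G=5 M=6 A=5 S=6
Draw 4: a1=2.502, a2=5.910, a3=2.280, a0=10.692; τ=−ln(0.0008)/10.692=0.667 → t=1.134; u2·a0=0.0848·10.692=0.907 ≤ a1=2.502 → R1 fires; C=5 G=5 M=6 A=7 S=8
Draw 5: a1=2.085, a2=5.910, a3=1.900, a0=9.895; τ=−ln(0.0678)/9.895=0.272 → t=1.406; u2·a0=0.3471·9.895=3.435; a1=2.085 < 3.435 ≤ a1+a2=7.995 → R2 fires; C=7 G=4 M=5 A=7 S=8
Draw 6: a1=2.919, a2=3.940, a3=2.660, a0=9.519; τ=−ln(0.1493)/9.519=0.200 → t=1.605; u2·a0=0.0457·9.519=0.435 ≤ a1=2.919 → R1 fires; C=6 G=4 M=5 A=9 S=10
Draw 7: a1=2.502, a2=3.940, a3=2.280, a0=8.722; τ=−ln(0.4142)/8.722=0.101 → t=1.706; u2·a0=0.4120·8.722=3.593; a1=2.502 < 3.593 ≤ a1+a2=6.442 → R2 fires; C=8 G=3 M=4 A=9 S=10
Draw 8: a1=3.336, a2=2.364, a3=3.040, a0=8.740; τ=−ln(0.6413)/8.740=0.051 → t=1.757; u2·a0=0.4205·8.740=3.675; a1=3.336 < 3.675 ≤ a1+a2=5.700 → R2 fires; C=10 G=2 M=3 A=9 S=10
Draw 9: a1=4.170, a2=1.182, a3=3.800, a0=9.152; τ=−ln(0.8536)/9.152=0.017 → t=1.775; u2·a0=0.9034·9.152=8.268; a1+a2=5.352 < 8.268 ≤ a1+…+a3=9.152 → R3 fires; C=9 G=2 M=5 A=10 S=10
Draw 10: a1=3.753, a2=1.970, a3=3.420, a0=9.143; τ=−ln(0.6262)/9.143=0.051 → t=1.826; u2·a0=0.5211·9.143=4.764; a1=3.753 < 4.764 ≤ a1+a2=5.723 → R2 fires; C=11 G=1 M=4 A=10 S=10
Draw 11: a1=4.587, a2=0.788, a3=4.180, a0=9.555; τ=−ln(0.7690)/9.555=0.027 → t=1.853; u2·a0=0.3929·9.555=3.754 ≤ a1=4.587 → R1 fires; C=10 G=1 M=4 A=12 S=12
Draw 12: a1=4.170, a2=0.788, a3=3.800, a0=8.758; τ=−ln(0.1546)/8.758=0.213 → t=2.066 > T=1.92: stop.
S first becomes ≥ 9 when it reaches 10 at the event at t=1.605.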